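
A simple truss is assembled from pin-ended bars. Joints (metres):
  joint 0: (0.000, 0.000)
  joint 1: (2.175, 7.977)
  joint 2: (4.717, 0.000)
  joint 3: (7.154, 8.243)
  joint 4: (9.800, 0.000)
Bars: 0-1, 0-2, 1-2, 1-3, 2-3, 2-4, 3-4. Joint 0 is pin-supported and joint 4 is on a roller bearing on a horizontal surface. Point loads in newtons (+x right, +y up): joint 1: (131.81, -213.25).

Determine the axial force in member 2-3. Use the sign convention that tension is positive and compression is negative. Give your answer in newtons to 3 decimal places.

166.632

N=5 nodes, M=7 members, R=3 reactions → 2N=10, M+R=10
member 0 (0-1): L=8.2682, (cx,cy)=(0.2631,0.9648)
member 1 (0-2): L=4.7170, (cx,cy)=(1.0000,0.0000)
member 2 (1-2): L=8.3722, (cx,cy)=(0.3036,-0.9528)
member 3 (1-3): L=4.9861, (cx,cy)=(0.9986,0.0533)
member 4 (2-3): L=8.5957, (cx,cy)=(0.2835,0.9590)
member 5 (2-4): L=5.0830, (cx,cy)=(1.0000,0.0000)
member 6 (3-4): L=8.6573, (cx,cy)=(0.3056,-0.9521)
solve A·x = −loads:
  F[0-1] = -60.7712 N (compression)
  F[0-2] = +147.7962 N (tension)
  F[1-2] = -167.7119 N (compression)
  F[1-3] = -97.0133 N (compression)
  F[2-3] = +166.6318 N (tension)
  F[2-4] = +49.6327 N (tension)
  F[3-4] = -162.3899 N (compression)
  Rx@0 = -131.8100 N
  Ry@0 = +58.6309 N
  Ry@4 = +154.6191 N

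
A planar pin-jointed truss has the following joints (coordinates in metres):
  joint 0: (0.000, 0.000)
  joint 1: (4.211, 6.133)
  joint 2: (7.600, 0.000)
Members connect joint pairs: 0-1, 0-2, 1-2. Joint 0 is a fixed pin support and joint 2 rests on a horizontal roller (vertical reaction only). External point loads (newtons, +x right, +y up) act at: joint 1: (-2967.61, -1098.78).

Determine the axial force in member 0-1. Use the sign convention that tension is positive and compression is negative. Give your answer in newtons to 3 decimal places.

N=3 nodes, M=3 members, R=3 reactions → 2N=6, M+R=6
member 0 (0-1): L=7.4395, (cx,cy)=(0.5660,0.8244)
member 1 (0-2): L=7.6000, (cx,cy)=(1.0000,0.0000)
member 2 (1-2): L=7.0071, (cx,cy)=(0.4837,-0.8753)
solve A·x = −loads:
  F[0-1] = -3499.2866 N (compression)
  F[0-2] = -986.9004 N (compression)
  F[1-2] = +2040.5072 N (tension)
  Rx@0 = +2967.6100 N
  Ry@0 = +2884.7523 N
  Ry@2 = -1785.9723 N

-3499.287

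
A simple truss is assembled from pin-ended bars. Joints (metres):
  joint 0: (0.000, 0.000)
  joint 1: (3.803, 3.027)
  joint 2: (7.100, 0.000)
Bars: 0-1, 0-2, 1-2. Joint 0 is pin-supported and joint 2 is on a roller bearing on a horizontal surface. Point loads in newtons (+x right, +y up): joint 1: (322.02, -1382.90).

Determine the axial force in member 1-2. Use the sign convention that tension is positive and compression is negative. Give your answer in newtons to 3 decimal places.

N=3 nodes, M=3 members, R=3 reactions → 2N=6, M+R=6
member 0 (0-1): L=4.8606, (cx,cy)=(0.7824,0.6228)
member 1 (0-2): L=7.1000, (cx,cy)=(1.0000,0.0000)
member 2 (1-2): L=4.4758, (cx,cy)=(0.7366,-0.6763)
solve A·x = −loads:
  F[0-1] = -810.7162 N (compression)
  F[0-2] = +956.3341 N (tension)
  F[1-2] = -1298.2640 N (compression)
  Rx@0 = -322.0200 N
  Ry@0 = +504.8826 N
  Ry@2 = +878.0174 N

-1298.264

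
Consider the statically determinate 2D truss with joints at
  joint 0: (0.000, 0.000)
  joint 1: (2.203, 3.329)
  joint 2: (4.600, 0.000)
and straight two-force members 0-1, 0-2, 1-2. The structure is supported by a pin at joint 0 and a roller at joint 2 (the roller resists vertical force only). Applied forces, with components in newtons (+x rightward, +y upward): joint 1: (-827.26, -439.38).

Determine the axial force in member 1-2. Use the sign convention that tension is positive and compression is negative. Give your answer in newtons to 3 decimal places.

478.435

N=3 nodes, M=3 members, R=3 reactions → 2N=6, M+R=6
member 0 (0-1): L=3.9919, (cx,cy)=(0.5519,0.8339)
member 1 (0-2): L=4.6000, (cx,cy)=(1.0000,0.0000)
member 2 (1-2): L=4.1022, (cx,cy)=(0.5843,-0.8115)
solve A·x = −loads:
  F[0-1] = -992.4523 N (compression)
  F[0-2] = -279.5609 N (compression)
  F[1-2] = +478.4348 N (tension)
  Rx@0 = +827.2600 N
  Ry@0 = +827.6397 N
  Ry@2 = -388.2597 N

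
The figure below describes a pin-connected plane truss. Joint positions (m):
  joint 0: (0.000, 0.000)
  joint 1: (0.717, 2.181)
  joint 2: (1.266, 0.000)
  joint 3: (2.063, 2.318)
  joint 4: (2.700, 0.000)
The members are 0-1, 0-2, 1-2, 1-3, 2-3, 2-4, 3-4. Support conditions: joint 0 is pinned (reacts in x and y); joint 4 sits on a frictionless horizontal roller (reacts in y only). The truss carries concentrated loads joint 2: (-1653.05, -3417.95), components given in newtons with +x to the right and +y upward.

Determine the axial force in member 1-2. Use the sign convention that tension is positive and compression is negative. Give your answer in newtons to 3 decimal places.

N=5 nodes, M=7 members, R=3 reactions → 2N=10, M+R=10
member 0 (0-1): L=2.2958, (cx,cy)=(0.3123,0.9500)
member 1 (0-2): L=1.2660, (cx,cy)=(1.0000,0.0000)
member 2 (1-2): L=2.2490, (cx,cy)=(0.2441,-0.9697)
member 3 (1-3): L=1.3530, (cx,cy)=(0.9949,0.1013)
member 4 (2-3): L=2.4512, (cx,cy)=(0.3251,0.9457)
member 5 (2-4): L=1.4340, (cx,cy)=(1.0000,0.0000)
member 6 (3-4): L=2.4039, (cx,cy)=(0.2650,-0.9643)
solve A·x = −loads:
  F[0-1] = -1910.8903 N (compression)
  F[0-2] = -1056.2696 N (compression)
  F[1-2] = +1764.1047 N (tension)
  F[1-3] = -1032.7147 N (compression)
  F[2-3] = +1805.3061 N (tension)
  F[2-4] = +440.4145 N (tension)
  F[3-4] = -1662.0517 N (compression)
  Rx@0 = +1653.0500 N
  Ry@0 = +1815.3112 N
  Ry@4 = +1602.6388 N

1764.105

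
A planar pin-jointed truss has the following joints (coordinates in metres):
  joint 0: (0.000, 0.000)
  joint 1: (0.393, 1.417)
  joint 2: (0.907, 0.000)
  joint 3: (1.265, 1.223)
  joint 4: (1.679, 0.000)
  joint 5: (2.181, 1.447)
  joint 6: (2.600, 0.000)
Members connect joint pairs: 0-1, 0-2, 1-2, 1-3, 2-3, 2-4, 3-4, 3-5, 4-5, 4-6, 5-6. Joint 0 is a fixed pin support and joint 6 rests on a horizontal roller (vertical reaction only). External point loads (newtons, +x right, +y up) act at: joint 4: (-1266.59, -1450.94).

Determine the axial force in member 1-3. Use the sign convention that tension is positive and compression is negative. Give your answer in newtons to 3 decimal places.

-366.612

N=7 nodes, M=11 members, R=3 reactions → 2N=14, M+R=14
member 0 (0-1): L=1.4705, (cx,cy)=(0.2673,0.9636)
member 1 (0-2): L=0.9070, (cx,cy)=(1.0000,0.0000)
member 2 (1-2): L=1.5073, (cx,cy)=(0.3410,-0.9401)
member 3 (1-3): L=0.8933, (cx,cy)=(0.9761,-0.2172)
member 4 (2-3): L=1.2743, (cx,cy)=(0.2809,0.9597)
member 5 (2-4): L=0.7720, (cx,cy)=(1.0000,0.0000)
member 6 (3-4): L=1.2912, (cx,cy)=(0.3206,-0.9472)
member 7 (3-5): L=0.9430, (cx,cy)=(0.9714,0.2375)
member 8 (4-5): L=1.5316, (cx,cy)=(0.3278,0.9448)
member 9 (4-6): L=0.9210, (cx,cy)=(1.0000,0.0000)
member 10 (5-6): L=1.5064, (cx,cy)=(0.2781,-0.9605)
solve A·x = −loads:
  F[0-1] = -533.3689 N (compression)
  F[0-2] = -1124.0429 N (compression)
  F[1-2] = +631.4290 N (tension)
  F[1-3] = -366.6121 N (compression)
  F[2-3] = -618.4923 N (compression)
  F[2-4] = -734.9718 N (compression)
  F[3-4] = +374.3767 N (tension)
  F[3-5] = -670.8598 N (compression)
  F[4-5] = +1160.4312 N (tension)
  F[4-6] = +271.3141 N (tension)
  F[5-6] = -975.4633 N (compression)
  Rx@0 = +1266.5900 N
  Ry@0 = +513.9676 N
  Ry@6 = +936.9724 N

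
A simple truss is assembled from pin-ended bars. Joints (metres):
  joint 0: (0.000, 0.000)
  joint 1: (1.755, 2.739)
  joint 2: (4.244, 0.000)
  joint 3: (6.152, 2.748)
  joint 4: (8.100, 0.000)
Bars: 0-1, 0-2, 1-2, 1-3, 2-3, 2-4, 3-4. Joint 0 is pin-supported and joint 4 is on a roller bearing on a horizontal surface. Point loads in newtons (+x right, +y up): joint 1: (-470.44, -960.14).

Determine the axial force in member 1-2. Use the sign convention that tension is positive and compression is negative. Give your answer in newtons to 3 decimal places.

-66.335

N=5 nodes, M=7 members, R=3 reactions → 2N=10, M+R=10
member 0 (0-1): L=3.2530, (cx,cy)=(0.5395,0.8420)
member 1 (0-2): L=4.2440, (cx,cy)=(1.0000,0.0000)
member 2 (1-2): L=3.7010, (cx,cy)=(0.6725,-0.7401)
member 3 (1-3): L=4.3970, (cx,cy)=(1.0000,0.0020)
member 4 (2-3): L=3.3454, (cx,cy)=(0.5703,0.8214)
member 5 (2-4): L=3.8560, (cx,cy)=(1.0000,0.0000)
member 6 (3-4): L=3.3684, (cx,cy)=(0.5783,-0.8158)
solve A·x = −loads:
  F[0-1] = -1082.1884 N (compression)
  F[0-2] = +113.3990 N (tension)
  F[1-2] = -66.3348 N (compression)
  F[1-3] = -68.7873 N (compression)
  F[2-3] = +59.7659 N (tension)
  F[2-4] = +34.7010 N (tension)
  F[3-4] = -60.0037 N (compression)
  Rx@0 = +470.4400 N
  Ry@0 = +911.1881 N
  Ry@4 = +48.9519 N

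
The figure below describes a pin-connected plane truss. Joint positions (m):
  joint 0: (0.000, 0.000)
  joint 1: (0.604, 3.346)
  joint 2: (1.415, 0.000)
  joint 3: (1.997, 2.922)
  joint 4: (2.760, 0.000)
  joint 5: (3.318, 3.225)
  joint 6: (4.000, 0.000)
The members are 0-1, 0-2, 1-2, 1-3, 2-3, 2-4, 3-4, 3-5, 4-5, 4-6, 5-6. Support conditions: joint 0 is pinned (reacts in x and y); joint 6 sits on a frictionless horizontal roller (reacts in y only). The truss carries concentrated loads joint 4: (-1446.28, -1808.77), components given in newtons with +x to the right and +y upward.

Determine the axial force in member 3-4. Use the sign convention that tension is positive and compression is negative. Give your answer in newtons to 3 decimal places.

461.059

N=7 nodes, M=11 members, R=3 reactions → 2N=14, M+R=14
member 0 (0-1): L=3.4001, (cx,cy)=(0.1776,0.9841)
member 1 (0-2): L=1.4150, (cx,cy)=(1.0000,0.0000)
member 2 (1-2): L=3.4429, (cx,cy)=(0.2356,-0.9719)
member 3 (1-3): L=1.4561, (cx,cy)=(0.9567,-0.2912)
member 4 (2-3): L=2.9794, (cx,cy)=(0.1953,0.9807)
member 5 (2-4): L=1.3450, (cx,cy)=(1.0000,0.0000)
member 6 (3-4): L=3.0200, (cx,cy)=(0.2527,-0.9676)
member 7 (3-5): L=1.3553, (cx,cy)=(0.9747,0.2236)
member 8 (4-5): L=3.2729, (cx,cy)=(0.1705,0.9854)
member 9 (4-6): L=1.2400, (cx,cy)=(1.0000,0.0000)
member 10 (5-6): L=3.2963, (cx,cy)=(0.2069,-0.9784)
solve A·x = −loads:
  F[0-1] = -569.7811 N (compression)
  F[0-2] = -1345.0624 N (compression)
  F[1-2] = +657.1348 N (tension)
  F[1-3] = -267.6079 N (compression)
  F[2-3] = -651.1881 N (compression)
  F[2-4] = -1063.0647 N (compression)
  F[3-4] = +461.0590 N (tension)
  F[3-5] = -512.6789 N (compression)
  F[4-5] = +1382.9156 N (tension)
  F[4-6] = +263.9290 N (tension)
  F[5-6] = -1275.6530 N (compression)
  Rx@0 = +1446.2800 N
  Ry@0 = +560.7187 N
  Ry@6 = +1248.0513 N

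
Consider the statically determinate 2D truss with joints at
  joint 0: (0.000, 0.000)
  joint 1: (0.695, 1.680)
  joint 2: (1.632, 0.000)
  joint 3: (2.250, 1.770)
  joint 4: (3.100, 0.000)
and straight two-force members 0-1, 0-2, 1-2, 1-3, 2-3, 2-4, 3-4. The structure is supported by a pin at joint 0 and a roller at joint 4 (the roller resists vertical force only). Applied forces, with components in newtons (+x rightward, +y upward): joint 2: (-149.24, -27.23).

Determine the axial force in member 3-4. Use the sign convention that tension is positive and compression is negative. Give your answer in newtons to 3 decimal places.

-15.903

N=5 nodes, M=7 members, R=3 reactions → 2N=10, M+R=10
member 0 (0-1): L=1.8181, (cx,cy)=(0.3823,0.9241)
member 1 (0-2): L=1.6320, (cx,cy)=(1.0000,0.0000)
member 2 (1-2): L=1.9236, (cx,cy)=(0.4871,-0.8733)
member 3 (1-3): L=1.5576, (cx,cy)=(0.9983,0.0578)
member 4 (2-3): L=1.8748, (cx,cy)=(0.3296,0.9441)
member 5 (2-4): L=1.4680, (cx,cy)=(1.0000,0.0000)
member 6 (3-4): L=1.9635, (cx,cy)=(0.4329,-0.9014)
solve A·x = −loads:
  F[0-1] = -13.9546 N (compression)
  F[0-2] = -143.9056 N (compression)
  F[1-2] = +13.9605 N (tension)
  F[1-3] = -12.1549 N (compression)
  F[2-3] = +15.9278 N (tension)
  F[2-4] = +6.8842 N (tension)
  F[3-4] = -15.9026 N (compression)
  Rx@0 = +149.2400 N
  Ry@0 = +12.8947 N
  Ry@4 = +14.3353 N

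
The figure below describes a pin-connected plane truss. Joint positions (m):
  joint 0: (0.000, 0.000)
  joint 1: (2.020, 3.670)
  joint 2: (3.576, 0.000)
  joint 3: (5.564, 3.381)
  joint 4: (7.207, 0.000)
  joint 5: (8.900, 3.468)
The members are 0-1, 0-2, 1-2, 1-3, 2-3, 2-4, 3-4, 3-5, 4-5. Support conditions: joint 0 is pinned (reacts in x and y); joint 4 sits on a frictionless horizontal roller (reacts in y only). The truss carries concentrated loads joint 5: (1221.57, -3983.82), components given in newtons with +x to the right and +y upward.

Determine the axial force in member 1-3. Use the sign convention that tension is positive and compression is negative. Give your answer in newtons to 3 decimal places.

N=6 nodes, M=9 members, R=3 reactions → 2N=12, M+R=12
member 0 (0-1): L=4.1892, (cx,cy)=(0.4822,0.8761)
member 1 (0-2): L=3.5760, (cx,cy)=(1.0000,0.0000)
member 2 (1-2): L=3.9862, (cx,cy)=(0.3903,-0.9207)
member 3 (1-3): L=3.5558, (cx,cy)=(0.9967,-0.0813)
member 4 (2-3): L=3.9222, (cx,cy)=(0.5069,0.8620)
member 5 (2-4): L=3.6310, (cx,cy)=(1.0000,0.0000)
member 6 (3-4): L=3.7591, (cx,cy)=(0.4371,-0.8994)
member 7 (3-5): L=3.3371, (cx,cy)=(0.9997,0.0261)
member 8 (4-5): L=3.8592, (cx,cy)=(0.4387,0.8986)
solve A·x = −loads:
  F[0-1] = +1739.2086 N (tension)
  F[0-2] = +382.9347 N (tension)
  F[1-2] = -1791.1549 N (compression)
  F[1-3] = +1542.9059 N (tension)
  F[2-3] = +1913.0064 N (tension)
  F[2-4] = -1285.8656 N (compression)
  F[3-4] = -1601.0436 N (compression)
  F[3-5] = +3208.3041 N (tension)
  F[4-5] = -4526.2592 N (compression)
  Rx@0 = -1221.5700 N
  Ry@0 = -1523.6592 N
  Ry@4 = +5507.4792 N

1542.906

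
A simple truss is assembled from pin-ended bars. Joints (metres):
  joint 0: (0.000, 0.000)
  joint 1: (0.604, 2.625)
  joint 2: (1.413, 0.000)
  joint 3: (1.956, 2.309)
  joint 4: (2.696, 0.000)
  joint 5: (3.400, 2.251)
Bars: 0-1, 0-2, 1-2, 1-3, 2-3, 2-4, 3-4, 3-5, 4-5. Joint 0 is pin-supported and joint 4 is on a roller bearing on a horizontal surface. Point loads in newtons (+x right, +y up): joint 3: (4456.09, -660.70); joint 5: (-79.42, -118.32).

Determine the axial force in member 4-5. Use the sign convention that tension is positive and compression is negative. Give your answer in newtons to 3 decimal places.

-125.735

N=6 nodes, M=9 members, R=3 reactions → 2N=12, M+R=12
member 0 (0-1): L=2.6936, (cx,cy)=(0.2242,0.9745)
member 1 (0-2): L=1.4130, (cx,cy)=(1.0000,0.0000)
member 2 (1-2): L=2.7468, (cx,cy)=(0.2945,-0.9556)
member 3 (1-3): L=1.3884, (cx,cy)=(0.9738,-0.2276)
member 4 (2-3): L=2.3720, (cx,cy)=(0.2289,0.9734)
member 5 (2-4): L=1.2830, (cx,cy)=(1.0000,0.0000)
member 6 (3-4): L=2.4247, (cx,cy)=(0.3052,-0.9523)
member 7 (3-5): L=1.4452, (cx,cy)=(0.9992,-0.0401)
member 8 (4-5): L=2.3585, (cx,cy)=(0.2985,0.9544)
solve A·x = −loads:
  F[0-1] = +3693.7336 N (tension)
  F[0-2] = +3548.4025 N (tension)
  F[1-2] = -4277.4355 N (compression)
  F[1-3] = +2144.3365 N (tension)
  F[2-3] = +4199.2214 N (tension)
  F[2-4] = +1327.3157 N (tension)
  F[3-4] = -4472.0515 N (compression)
  F[3-5] = -41.9230 N (compression)
  F[4-5] = -125.7345 N (compression)
  Rx@0 = -4376.6700 N
  Ry@0 = -3599.6724 N
  Ry@4 = +4378.6924 N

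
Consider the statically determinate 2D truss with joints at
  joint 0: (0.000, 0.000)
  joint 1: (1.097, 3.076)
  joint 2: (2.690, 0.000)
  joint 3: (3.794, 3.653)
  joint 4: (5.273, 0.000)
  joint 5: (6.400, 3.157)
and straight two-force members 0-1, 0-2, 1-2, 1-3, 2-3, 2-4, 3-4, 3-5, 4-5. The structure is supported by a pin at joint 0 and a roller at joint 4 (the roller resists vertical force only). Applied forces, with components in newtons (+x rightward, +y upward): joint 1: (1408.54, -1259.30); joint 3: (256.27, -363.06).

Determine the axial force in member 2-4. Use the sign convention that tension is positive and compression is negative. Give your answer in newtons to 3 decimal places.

616.387

N=6 nodes, M=9 members, R=3 reactions → 2N=12, M+R=12
member 0 (0-1): L=3.2658, (cx,cy)=(0.3359,0.9419)
member 1 (0-2): L=2.6900, (cx,cy)=(1.0000,0.0000)
member 2 (1-2): L=3.4640, (cx,cy)=(0.4599,-0.8880)
member 3 (1-3): L=2.7580, (cx,cy)=(0.9779,0.2092)
member 4 (2-3): L=3.8162, (cx,cy)=(0.2893,0.9572)
member 5 (2-4): L=2.5830, (cx,cy)=(1.0000,0.0000)
member 6 (3-4): L=3.9410, (cx,cy)=(0.3753,-0.9269)
member 7 (3-5): L=2.6528, (cx,cy)=(0.9824,-0.1870)
member 8 (4-5): L=3.3521, (cx,cy)=(0.3362,0.9418)
solve A·x = −loads:
  F[0-1] = -106.1044 N (compression)
  F[0-2] = +1700.4515 N (tension)
  F[1-2] = -1488.6190 N (compression)
  F[1-3] = -776.7991 N (compression)
  F[2-3] = +1380.9208 N (tension)
  F[2-4] = +616.3866 N (tension)
  F[3-4] = -1642.4670 N (compression)
  F[3-5] = +0.0000 N (tension)
  F[4-5] = -0.0000 N (compression)
  Rx@0 = -1664.8100 N
  Ry@0 = +99.9392 N
  Ry@4 = +1522.4208 N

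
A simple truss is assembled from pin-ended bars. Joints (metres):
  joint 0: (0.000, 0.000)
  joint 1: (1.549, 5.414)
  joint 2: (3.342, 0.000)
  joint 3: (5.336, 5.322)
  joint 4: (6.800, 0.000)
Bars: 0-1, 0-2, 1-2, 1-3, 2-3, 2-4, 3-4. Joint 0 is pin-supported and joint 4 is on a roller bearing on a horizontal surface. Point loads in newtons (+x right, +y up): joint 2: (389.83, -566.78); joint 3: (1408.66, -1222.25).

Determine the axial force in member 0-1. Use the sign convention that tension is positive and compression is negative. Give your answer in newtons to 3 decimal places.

573.229

N=5 nodes, M=7 members, R=3 reactions → 2N=10, M+R=10
member 0 (0-1): L=5.6312, (cx,cy)=(0.2751,0.9614)
member 1 (0-2): L=3.3420, (cx,cy)=(1.0000,0.0000)
member 2 (1-2): L=5.7032, (cx,cy)=(0.3144,-0.9493)
member 3 (1-3): L=3.7881, (cx,cy)=(0.9997,-0.0243)
member 4 (2-3): L=5.6833, (cx,cy)=(0.3509,0.9364)
member 5 (2-4): L=3.4580, (cx,cy)=(1.0000,0.0000)
member 6 (3-4): L=5.5197, (cx,cy)=(0.2652,-0.9642)
solve A·x = −loads:
  F[0-1] = +573.2293 N (tension)
  F[0-2] = +1640.8101 N (tension)
  F[1-2] = -589.3296 N (compression)
  F[1-3] = +343.0581 N (tension)
  F[2-3] = +1202.6818 N (tension)
  F[2-4] = +643.7380 N (tension)
  F[3-4] = -2427.0728 N (compression)
  Rx@0 = -1798.4900 N
  Ry@0 = -551.1161 N
  Ry@4 = +2340.1461 N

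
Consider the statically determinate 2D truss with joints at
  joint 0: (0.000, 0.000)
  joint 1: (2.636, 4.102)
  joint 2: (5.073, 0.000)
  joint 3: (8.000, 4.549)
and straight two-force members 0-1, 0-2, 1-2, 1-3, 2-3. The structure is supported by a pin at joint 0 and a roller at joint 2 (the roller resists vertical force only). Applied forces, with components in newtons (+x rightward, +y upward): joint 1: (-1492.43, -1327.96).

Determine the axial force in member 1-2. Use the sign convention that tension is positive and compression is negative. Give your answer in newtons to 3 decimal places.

N=4 nodes, M=5 members, R=3 reactions → 2N=8, M+R=8
member 0 (0-1): L=4.8760, (cx,cy)=(0.5406,0.8413)
member 1 (0-2): L=5.0730, (cx,cy)=(1.0000,0.0000)
member 2 (1-2): L=4.7713, (cx,cy)=(0.5108,-0.8597)
member 3 (1-3): L=5.3826, (cx,cy)=(0.9965,0.0830)
member 4 (2-3): L=5.4093, (cx,cy)=(0.5411,0.8410)
solve A·x = −loads:
  F[0-1] = -2192.7571 N (compression)
  F[0-2] = -306.9982 N (compression)
  F[1-2] = +601.0598 N (tension)
  F[1-3] = -0.0000 N (compression)
  F[2-3] = -0.0000 N (compression)
  Rx@0 = +1492.4300 N
  Ry@0 = +1844.7046 N
  Ry@2 = -516.7446 N

601.060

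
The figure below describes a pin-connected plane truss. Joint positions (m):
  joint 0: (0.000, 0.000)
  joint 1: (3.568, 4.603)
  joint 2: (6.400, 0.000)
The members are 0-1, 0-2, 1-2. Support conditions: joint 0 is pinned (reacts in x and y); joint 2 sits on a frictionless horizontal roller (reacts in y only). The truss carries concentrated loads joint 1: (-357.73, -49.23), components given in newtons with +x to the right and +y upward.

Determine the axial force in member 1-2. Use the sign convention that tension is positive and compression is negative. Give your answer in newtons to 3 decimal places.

N=3 nodes, M=3 members, R=3 reactions → 2N=6, M+R=6
member 0 (0-1): L=5.8239, (cx,cy)=(0.6126,0.7904)
member 1 (0-2): L=6.4000, (cx,cy)=(1.0000,0.0000)
member 2 (1-2): L=5.4044, (cx,cy)=(0.5240,-0.8517)
solve A·x = −loads:
  F[0-1] = -353.0932 N (compression)
  F[0-2] = -141.4095 N (compression)
  F[1-2] = +269.8579 N (tension)
  Rx@0 = +357.7300 N
  Ry@0 = +279.0704 N
  Ry@2 = -229.8404 N

269.858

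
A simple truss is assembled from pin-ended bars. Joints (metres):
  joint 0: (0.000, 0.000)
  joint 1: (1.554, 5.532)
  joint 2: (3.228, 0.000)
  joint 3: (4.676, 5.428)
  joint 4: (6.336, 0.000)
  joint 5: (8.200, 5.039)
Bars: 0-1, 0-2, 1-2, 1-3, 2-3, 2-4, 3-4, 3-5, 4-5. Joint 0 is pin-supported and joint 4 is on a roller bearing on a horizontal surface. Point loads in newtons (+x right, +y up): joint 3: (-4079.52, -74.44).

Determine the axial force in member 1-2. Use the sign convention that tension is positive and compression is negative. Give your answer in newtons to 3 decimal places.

3743.874

N=6 nodes, M=9 members, R=3 reactions → 2N=12, M+R=12
member 0 (0-1): L=5.7461, (cx,cy)=(0.2704,0.9627)
member 1 (0-2): L=3.2280, (cx,cy)=(1.0000,0.0000)
member 2 (1-2): L=5.7797, (cx,cy)=(0.2896,-0.9571)
member 3 (1-3): L=3.1237, (cx,cy)=(0.9994,-0.0333)
member 4 (2-3): L=5.6178, (cx,cy)=(0.2578,0.9662)
member 5 (2-4): L=3.1080, (cx,cy)=(1.0000,0.0000)
member 6 (3-4): L=5.6762, (cx,cy)=(0.2925,-0.9563)
member 7 (3-5): L=3.5454, (cx,cy)=(0.9940,-0.1097)
member 8 (4-5): L=5.3727, (cx,cy)=(0.3469,0.9379)
solve A·x = −loads:
  F[0-1] = -3650.4244 N (compression)
  F[0-2] = -3092.2876 N (compression)
  F[1-2] = +3743.8737 N (tension)
  F[1-3] = -2072.7301 N (compression)
  F[2-3] = -3708.7159 N (compression)
  F[2-4] = -1052.0127 N (compression)
  F[3-4] = +3597.2238 N (tension)
  F[3-5] = +0.0000 N (tension)
  F[4-5] = -0.0000 N (compression)
  Rx@0 = +4079.5200 N
  Ry@0 = +3514.3947 N
  Ry@4 = -3439.9547 N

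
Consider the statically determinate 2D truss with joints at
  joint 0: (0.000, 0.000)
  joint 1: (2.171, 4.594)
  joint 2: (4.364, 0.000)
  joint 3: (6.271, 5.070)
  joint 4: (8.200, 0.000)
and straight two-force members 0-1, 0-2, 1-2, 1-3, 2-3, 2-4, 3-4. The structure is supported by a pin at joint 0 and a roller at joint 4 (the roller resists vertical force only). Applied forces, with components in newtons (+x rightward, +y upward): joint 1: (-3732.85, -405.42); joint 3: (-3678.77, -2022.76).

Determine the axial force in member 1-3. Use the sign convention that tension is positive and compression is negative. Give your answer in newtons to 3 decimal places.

-911.961

N=5 nodes, M=7 members, R=3 reactions → 2N=10, M+R=10
member 0 (0-1): L=5.0811, (cx,cy)=(0.4273,0.9041)
member 1 (0-2): L=4.3640, (cx,cy)=(1.0000,0.0000)
member 2 (1-2): L=5.0906, (cx,cy)=(0.4308,-0.9024)
member 3 (1-3): L=4.1275, (cx,cy)=(0.9933,0.1153)
member 4 (2-3): L=5.4168, (cx,cy)=(0.3521,0.9360)
member 5 (2-4): L=3.8360, (cx,cy)=(1.0000,0.0000)
member 6 (3-4): L=5.4246, (cx,cy)=(0.3556,-0.9346)
solve A·x = −loads:
  F[0-1] = -5684.8122 N (compression)
  F[0-2] = -4982.6956 N (compression)
  F[1-2] = +5129.5901 N (tension)
  F[1-3] = -911.9609 N (compression)
  F[2-3] = -4945.8310 N (compression)
  F[2-4] = -1031.6945 N (compression)
  F[3-4] = +2901.2427 N (tension)
  Rx@0 = +7411.6200 N
  Ry@0 = +5139.7876 N
  Ry@4 = -2711.6076 N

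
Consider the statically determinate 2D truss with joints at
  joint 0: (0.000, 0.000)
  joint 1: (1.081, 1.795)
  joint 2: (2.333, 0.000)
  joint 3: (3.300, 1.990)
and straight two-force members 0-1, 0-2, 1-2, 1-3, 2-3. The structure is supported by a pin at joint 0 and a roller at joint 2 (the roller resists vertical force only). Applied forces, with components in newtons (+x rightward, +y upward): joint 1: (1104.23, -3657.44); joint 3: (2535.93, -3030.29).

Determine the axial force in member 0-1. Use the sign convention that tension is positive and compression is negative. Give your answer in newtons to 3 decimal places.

N=4 nodes, M=5 members, R=3 reactions → 2N=8, M+R=8
member 0 (0-1): L=2.0954, (cx,cy)=(0.5159,0.8566)
member 1 (0-2): L=2.3330, (cx,cy)=(1.0000,0.0000)
member 2 (1-2): L=2.1885, (cx,cy)=(0.5721,-0.8202)
member 3 (1-3): L=2.2276, (cx,cy)=(0.9962,0.0875)
member 4 (2-3): L=2.2125, (cx,cy)=(0.4371,0.8994)
solve A·x = −loads:
  F[0-1] = +2691.8180 N (tension)
  F[0-2] = +2251.4546 N (tension)
  F[1-2] = -6822.0468 N (compression)
  F[1-3] = +4203.3792 N (tension)
  F[2-3] = -3778.2223 N (compression)
  Rx@0 = -3640.1600 N
  Ry@0 = -2305.9447 N
  Ry@2 = +8993.6747 N

2691.818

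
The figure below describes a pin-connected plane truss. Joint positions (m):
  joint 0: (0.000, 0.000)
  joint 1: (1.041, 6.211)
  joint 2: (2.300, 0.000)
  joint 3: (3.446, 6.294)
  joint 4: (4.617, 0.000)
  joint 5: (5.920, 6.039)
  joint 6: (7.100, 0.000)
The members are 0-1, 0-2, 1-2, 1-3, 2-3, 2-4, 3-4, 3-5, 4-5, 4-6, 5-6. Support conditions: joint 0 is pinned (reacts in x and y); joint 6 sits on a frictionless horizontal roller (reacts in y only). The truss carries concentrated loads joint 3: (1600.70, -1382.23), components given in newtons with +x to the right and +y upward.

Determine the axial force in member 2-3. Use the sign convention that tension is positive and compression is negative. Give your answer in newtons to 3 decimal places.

710.131

N=7 nodes, M=11 members, R=3 reactions → 2N=14, M+R=14
member 0 (0-1): L=6.2976, (cx,cy)=(0.1653,0.9862)
member 1 (0-2): L=2.3000, (cx,cy)=(1.0000,0.0000)
member 2 (1-2): L=6.3373, (cx,cy)=(0.1987,-0.9801)
member 3 (1-3): L=2.4064, (cx,cy)=(0.9994,0.0345)
member 4 (2-3): L=6.3975, (cx,cy)=(0.1791,0.9838)
member 5 (2-4): L=2.3170, (cx,cy)=(1.0000,0.0000)
member 6 (3-4): L=6.4020, (cx,cy)=(0.1829,-0.9831)
member 7 (3-5): L=2.4871, (cx,cy)=(0.9947,-0.1025)
member 8 (4-5): L=6.1780, (cx,cy)=(0.2109,0.9775)
member 9 (4-6): L=2.4830, (cx,cy)=(1.0000,0.0000)
member 10 (5-6): L=6.1532, (cx,cy)=(0.1918,-0.9814)
solve A·x = −loads:
  F[0-1] = +717.4953 N (tension)
  F[0-2] = +1482.0979 N (tension)
  F[1-2] = -712.8533 N (compression)
  F[1-3] = +260.3756 N (tension)
  F[2-3] = +710.1309 N (tension)
  F[2-4] = +1213.2714 N (tension)
  F[3-4] = -2037.5909 N (compression)
  F[3-5] = -845.0260 N (compression)
  F[4-5] = +2049.3141 N (tension)
  F[4-6] = +408.3505 N (tension)
  F[5-6] = -2129.3764 N (compression)
  Rx@0 = -1600.7000 N
  Ry@0 = -707.6250 N
  Ry@6 = +2089.8550 N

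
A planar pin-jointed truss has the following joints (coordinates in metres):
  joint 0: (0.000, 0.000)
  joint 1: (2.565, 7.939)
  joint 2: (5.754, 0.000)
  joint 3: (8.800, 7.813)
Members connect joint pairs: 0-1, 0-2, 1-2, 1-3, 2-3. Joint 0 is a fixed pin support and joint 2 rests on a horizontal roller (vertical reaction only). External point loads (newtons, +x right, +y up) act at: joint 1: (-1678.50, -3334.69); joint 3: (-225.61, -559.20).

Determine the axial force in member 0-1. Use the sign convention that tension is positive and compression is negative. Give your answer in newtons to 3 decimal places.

N=4 nodes, M=5 members, R=3 reactions → 2N=8, M+R=8
member 0 (0-1): L=8.3431, (cx,cy)=(0.3074,0.9516)
member 1 (0-2): L=5.7540, (cx,cy)=(1.0000,0.0000)
member 2 (1-2): L=8.5556, (cx,cy)=(0.3727,-0.9279)
member 3 (1-3): L=6.2363, (cx,cy)=(0.9998,-0.0202)
member 4 (2-3): L=8.3858, (cx,cy)=(0.3632,0.9317)
solve A·x = −loads:
  F[0-1] = -4386.8328 N (compression)
  F[0-2] = -555.4199 N (compression)
  F[1-2] = +905.0509 N (tension)
  F[1-3] = -7.5407 N (compression)
  F[2-3] = -600.3582 N (compression)
  Rx@0 = +1904.1100 N
  Ry@0 = +4174.3666 N
  Ry@2 = -280.4766 N

-4386.833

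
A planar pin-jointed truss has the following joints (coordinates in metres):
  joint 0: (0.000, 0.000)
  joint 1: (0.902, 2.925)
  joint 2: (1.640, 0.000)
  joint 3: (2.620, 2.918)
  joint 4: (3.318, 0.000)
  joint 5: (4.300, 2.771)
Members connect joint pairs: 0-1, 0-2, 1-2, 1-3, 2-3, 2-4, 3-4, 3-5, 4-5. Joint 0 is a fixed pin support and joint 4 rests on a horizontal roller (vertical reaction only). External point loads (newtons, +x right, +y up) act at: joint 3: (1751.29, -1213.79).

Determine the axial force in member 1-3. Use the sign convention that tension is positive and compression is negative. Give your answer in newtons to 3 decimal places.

721.126

N=6 nodes, M=9 members, R=3 reactions → 2N=12, M+R=12
member 0 (0-1): L=3.0609, (cx,cy)=(0.2947,0.9556)
member 1 (0-2): L=1.6400, (cx,cy)=(1.0000,0.0000)
member 2 (1-2): L=3.0167, (cx,cy)=(0.2446,-0.9696)
member 3 (1-3): L=1.7180, (cx,cy)=(1.0000,-0.0041)
member 4 (2-3): L=3.0782, (cx,cy)=(0.3184,0.9480)
member 5 (2-4): L=1.6780, (cx,cy)=(1.0000,0.0000)
member 6 (3-4): L=3.0003, (cx,cy)=(0.2326,-0.9726)
member 7 (3-5): L=1.6864, (cx,cy)=(0.9962,-0.0872)
member 8 (4-5): L=2.9399, (cx,cy)=(0.3340,0.9426)
solve A·x = −loads:
  F[0-1] = +1344.5252 N (tension)
  F[0-2] = +1355.0817 N (tension)
  F[1-2] = -1328.1165 N (compression)
  F[1-3] = +721.1260 N (tension)
  F[2-3] = +1358.4451 N (tension)
  F[2-4] = +597.6803 N (tension)
  F[3-4] = -2569.1015 N (compression)
  F[3-5] = -0.0000 N (compression)
  F[4-5] = +0.0000 N (tension)
  Rx@0 = -1751.2900 N
  Ry@0 = -1284.8218 N
  Ry@4 = +2498.6118 N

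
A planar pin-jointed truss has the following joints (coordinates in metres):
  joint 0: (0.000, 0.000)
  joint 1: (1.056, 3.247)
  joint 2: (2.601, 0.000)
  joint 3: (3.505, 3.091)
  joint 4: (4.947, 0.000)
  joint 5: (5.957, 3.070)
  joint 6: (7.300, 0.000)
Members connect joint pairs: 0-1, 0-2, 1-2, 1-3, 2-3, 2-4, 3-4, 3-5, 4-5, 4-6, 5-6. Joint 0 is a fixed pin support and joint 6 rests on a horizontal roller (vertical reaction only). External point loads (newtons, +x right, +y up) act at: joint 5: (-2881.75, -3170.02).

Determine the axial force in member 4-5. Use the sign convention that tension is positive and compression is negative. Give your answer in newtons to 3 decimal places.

-1915.769

N=7 nodes, M=11 members, R=3 reactions → 2N=14, M+R=14
member 0 (0-1): L=3.4144, (cx,cy)=(0.3093,0.9510)
member 1 (0-2): L=2.6010, (cx,cy)=(1.0000,0.0000)
member 2 (1-2): L=3.5958, (cx,cy)=(0.4297,-0.9030)
member 3 (1-3): L=2.4540, (cx,cy)=(0.9980,-0.0636)
member 4 (2-3): L=3.2205, (cx,cy)=(0.2807,0.9598)
member 5 (2-4): L=2.3460, (cx,cy)=(1.0000,0.0000)
member 6 (3-4): L=3.4108, (cx,cy)=(0.4228,-0.9062)
member 7 (3-5): L=2.4521, (cx,cy)=(1.0000,-0.0086)
member 8 (4-5): L=3.2319, (cx,cy)=(0.3125,0.9499)
member 9 (4-6): L=2.3530, (cx,cy)=(1.0000,0.0000)
member 10 (5-6): L=3.3509, (cx,cy)=(0.4008,-0.9162)
solve A·x = −loads:
  F[0-1] = -1887.6597 N (compression)
  F[0-2] = -2297.9381 N (compression)
  F[1-2] = +2092.5745 N (tension)
  F[1-3] = -1485.9207 N (compression)
  F[2-3] = -1968.7253 N (compression)
  F[2-4] = -846.2069 N (compression)
  F[3-4] = +2008.1038 N (tension)
  F[3-5] = -2884.6212 N (compression)
  F[4-5] = -1915.7689 N (compression)
  F[4-6] = +601.4668 N (tension)
  F[5-6] = -1500.7123 N (compression)
  Rx@0 = +2881.7500 N
  Ry@0 = +1795.1109 N
  Ry@6 = +1374.9091 N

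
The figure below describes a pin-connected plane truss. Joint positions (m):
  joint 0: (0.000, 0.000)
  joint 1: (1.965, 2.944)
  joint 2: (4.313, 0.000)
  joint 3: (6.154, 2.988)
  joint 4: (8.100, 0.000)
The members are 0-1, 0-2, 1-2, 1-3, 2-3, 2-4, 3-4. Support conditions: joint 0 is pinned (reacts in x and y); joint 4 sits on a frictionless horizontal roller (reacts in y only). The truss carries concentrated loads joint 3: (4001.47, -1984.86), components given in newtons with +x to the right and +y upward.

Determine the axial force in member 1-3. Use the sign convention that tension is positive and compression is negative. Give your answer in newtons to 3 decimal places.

1451.821

N=5 nodes, M=7 members, R=3 reactions → 2N=10, M+R=10
member 0 (0-1): L=3.5395, (cx,cy)=(0.5552,0.8317)
member 1 (0-2): L=4.3130, (cx,cy)=(1.0000,0.0000)
member 2 (1-2): L=3.7657, (cx,cy)=(0.6235,-0.7818)
member 3 (1-3): L=4.1892, (cx,cy)=(0.9999,0.0105)
member 4 (2-3): L=3.5096, (cx,cy)=(0.5246,0.8514)
member 5 (2-4): L=3.7870, (cx,cy)=(1.0000,0.0000)
member 6 (3-4): L=3.5658, (cx,cy)=(0.5457,-0.8380)
solve A·x = −loads:
  F[0-1] = +1201.3781 N (tension)
  F[0-2] = +3334.5171 N (tension)
  F[1-2] = -1258.6236 N (compression)
  F[1-3] = +1451.8206 N (tension)
  F[2-3] = +1155.7695 N (tension)
  F[2-4] = +1943.4609 N (tension)
  F[3-4] = -3561.1657 N (compression)
  Rx@0 = -4001.4700 N
  Ry@0 = -999.2413 N
  Ry@4 = +2984.1013 N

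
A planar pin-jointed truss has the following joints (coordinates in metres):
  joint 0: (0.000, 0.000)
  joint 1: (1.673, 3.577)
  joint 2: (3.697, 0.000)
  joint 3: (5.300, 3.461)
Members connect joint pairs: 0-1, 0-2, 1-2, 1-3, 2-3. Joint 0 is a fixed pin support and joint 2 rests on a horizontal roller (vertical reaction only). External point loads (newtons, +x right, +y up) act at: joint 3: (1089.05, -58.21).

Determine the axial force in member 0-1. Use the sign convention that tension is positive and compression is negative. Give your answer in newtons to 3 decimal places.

N=4 nodes, M=5 members, R=3 reactions → 2N=8, M+R=8
member 0 (0-1): L=3.9489, (cx,cy)=(0.4237,0.9058)
member 1 (0-2): L=3.6970, (cx,cy)=(1.0000,0.0000)
member 2 (1-2): L=4.1099, (cx,cy)=(0.4925,-0.8703)
member 3 (1-3): L=3.6289, (cx,cy)=(0.9995,-0.0320)
member 4 (2-3): L=3.8142, (cx,cy)=(0.4203,0.9074)
solve A·x = −loads:
  F[0-1] = +1153.3957 N (tension)
  F[0-2] = +600.4005 N (tension)
  F[1-2] = -1240.8386 N (compression)
  F[1-3] = +1100.2828 N (tension)
  F[2-3] = -25.3895 N (compression)
  Rx@0 = -1089.0500 N
  Ry@0 = -1044.7695 N
  Ry@2 = +1102.9795 N

1153.396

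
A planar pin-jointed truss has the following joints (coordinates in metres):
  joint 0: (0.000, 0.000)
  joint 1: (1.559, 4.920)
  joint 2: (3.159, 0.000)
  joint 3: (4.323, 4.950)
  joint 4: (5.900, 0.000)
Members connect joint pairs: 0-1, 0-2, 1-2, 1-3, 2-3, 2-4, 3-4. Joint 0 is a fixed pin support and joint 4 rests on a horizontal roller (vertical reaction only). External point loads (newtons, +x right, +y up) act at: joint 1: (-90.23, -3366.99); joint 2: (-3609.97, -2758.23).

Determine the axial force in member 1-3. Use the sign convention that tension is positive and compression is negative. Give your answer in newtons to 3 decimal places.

N=5 nodes, M=7 members, R=3 reactions → 2N=10, M+R=10
member 0 (0-1): L=5.1611, (cx,cy)=(0.3021,0.9533)
member 1 (0-2): L=3.1590, (cx,cy)=(1.0000,0.0000)
member 2 (1-2): L=5.1736, (cx,cy)=(0.3093,-0.9510)
member 3 (1-3): L=2.7642, (cx,cy)=(0.9999,0.0109)
member 4 (2-3): L=5.0850, (cx,cy)=(0.2289,0.9734)
member 5 (2-4): L=2.7410, (cx,cy)=(1.0000,0.0000)
member 6 (3-4): L=5.1951, (cx,cy)=(0.3036,-0.9528)
solve A·x = −loads:
  F[0-1] = -4021.8306 N (compression)
  F[0-2] = -2485.3345 N (compression)
  F[1-2] = +476.5208 N (tension)
  F[1-3] = -1272.0797 N (compression)
  F[2-3] = +2367.9429 N (tension)
  F[2-4] = +729.9641 N (tension)
  F[3-4] = -2404.7320 N (compression)
  Rx@0 = +3700.2000 N
  Ry@0 = +3833.9565 N
  Ry@4 = +2291.2635 N

-1272.080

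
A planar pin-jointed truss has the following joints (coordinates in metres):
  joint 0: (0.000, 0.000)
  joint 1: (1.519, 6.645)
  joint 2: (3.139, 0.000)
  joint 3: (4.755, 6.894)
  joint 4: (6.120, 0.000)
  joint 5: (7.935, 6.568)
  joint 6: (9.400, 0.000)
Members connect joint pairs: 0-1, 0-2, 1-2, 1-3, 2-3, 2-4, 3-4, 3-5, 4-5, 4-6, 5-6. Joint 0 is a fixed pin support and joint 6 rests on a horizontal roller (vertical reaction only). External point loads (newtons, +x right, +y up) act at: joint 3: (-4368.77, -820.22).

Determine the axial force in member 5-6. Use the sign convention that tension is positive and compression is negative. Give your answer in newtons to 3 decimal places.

2857.706

N=7 nodes, M=11 members, R=3 reactions → 2N=14, M+R=14
member 0 (0-1): L=6.8164, (cx,cy)=(0.2228,0.9749)
member 1 (0-2): L=3.1390, (cx,cy)=(1.0000,0.0000)
member 2 (1-2): L=6.8396, (cx,cy)=(0.2369,-0.9715)
member 3 (1-3): L=3.2456, (cx,cy)=(0.9971,0.0767)
member 4 (2-3): L=7.0809, (cx,cy)=(0.2282,0.9736)
member 5 (2-4): L=2.9810, (cx,cy)=(1.0000,0.0000)
member 6 (3-4): L=7.0278, (cx,cy)=(0.1942,-0.9810)
member 7 (3-5): L=3.1967, (cx,cy)=(0.9948,-0.1020)
member 8 (4-5): L=6.8142, (cx,cy)=(0.2664,0.9639)
member 9 (4-6): L=3.2800, (cx,cy)=(1.0000,0.0000)
member 10 (5-6): L=6.7294, (cx,cy)=(0.2177,-0.9760)
solve A·x = −loads:
  F[0-1] = -3702.4883 N (compression)
  F[0-2] = -3543.6900 N (compression)
  F[1-2] = +3582.5467 N (tension)
  F[1-3] = -1678.5721 N (compression)
  F[2-3] = -3574.9501 N (compression)
  F[2-4] = -1879.2679 N (compression)
  F[3-4] = +2701.7576 N (tension)
  F[3-5] = +1361.6108 N (tension)
  F[4-5] = -2749.6387 N (compression)
  F[4-6] = -622.1266 N (compression)
  F[5-6] = +2857.7062 N (tension)
  Rx@0 = +4368.7700 N
  Ry@0 = +3609.3853 N
  Ry@6 = -2789.1653 N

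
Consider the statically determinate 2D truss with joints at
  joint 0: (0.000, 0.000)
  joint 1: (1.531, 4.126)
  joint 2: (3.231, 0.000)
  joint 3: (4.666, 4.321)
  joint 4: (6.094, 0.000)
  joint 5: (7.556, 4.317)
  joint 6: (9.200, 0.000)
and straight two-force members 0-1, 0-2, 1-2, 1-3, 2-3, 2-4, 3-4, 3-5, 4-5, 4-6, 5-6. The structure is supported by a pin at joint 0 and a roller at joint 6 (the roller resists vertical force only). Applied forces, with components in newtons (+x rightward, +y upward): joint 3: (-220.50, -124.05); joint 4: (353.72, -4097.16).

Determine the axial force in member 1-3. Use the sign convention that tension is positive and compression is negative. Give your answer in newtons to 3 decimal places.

N=7 nodes, M=11 members, R=3 reactions → 2N=14, M+R=14
member 0 (0-1): L=4.4009, (cx,cy)=(0.3479,0.9375)
member 1 (0-2): L=3.2310, (cx,cy)=(1.0000,0.0000)
member 2 (1-2): L=4.4625, (cx,cy)=(0.3810,-0.9246)
member 3 (1-3): L=3.1411, (cx,cy)=(0.9981,0.0621)
member 4 (2-3): L=4.5531, (cx,cy)=(0.3152,0.9490)
member 5 (2-4): L=2.8630, (cx,cy)=(1.0000,0.0000)
member 6 (3-4): L=4.5508, (cx,cy)=(0.3138,-0.9495)
member 7 (3-5): L=2.8900, (cx,cy)=(1.0000,-0.0014)
member 8 (4-5): L=4.5578, (cx,cy)=(0.3208,0.9472)
member 9 (4-6): L=3.1060, (cx,cy)=(1.0000,0.0000)
member 10 (5-6): L=4.6194, (cx,cy)=(0.3559,-0.9345)
solve A·x = −loads:
  F[0-1] = -1651.0646 N (compression)
  F[0-2] = +707.5992 N (tension)
  F[1-2] = +1594.6681 N (tension)
  F[1-3] = -1184.1564 N (compression)
  F[2-3] = -1553.6021 N (compression)
  F[2-4] = +1804.7462 N (tension)
  F[3-4] = +1502.4287 N (tension)
  F[3-5] = -1922.4716 N (compression)
  F[4-5] = +2819.6062 N (tension)
  F[4-6] = +1018.0366 N (tension)
  F[5-6] = -2860.5590 N (compression)
  Rx@0 = -133.2200 N
  Ry@0 = +1547.9350 N
  Ry@6 = +2673.2750 N

-1184.156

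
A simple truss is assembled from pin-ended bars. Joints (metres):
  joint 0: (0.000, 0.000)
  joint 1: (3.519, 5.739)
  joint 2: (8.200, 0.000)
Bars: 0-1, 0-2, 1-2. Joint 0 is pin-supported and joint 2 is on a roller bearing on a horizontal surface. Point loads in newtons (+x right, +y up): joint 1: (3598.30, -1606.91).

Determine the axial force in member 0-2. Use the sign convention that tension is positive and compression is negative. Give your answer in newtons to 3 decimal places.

2616.573

N=3 nodes, M=3 members, R=3 reactions → 2N=6, M+R=6
member 0 (0-1): L=6.7320, (cx,cy)=(0.5227,0.8525)
member 1 (0-2): L=8.2000, (cx,cy)=(1.0000,0.0000)
member 2 (1-2): L=7.4059, (cx,cy)=(0.6321,-0.7749)
solve A·x = −loads:
  F[0-1] = +1878.0798 N (tension)
  F[0-2] = +2616.5727 N (tension)
  F[1-2] = -4139.7499 N (compression)
  Rx@0 = -3598.3000 N
  Ry@0 = -1601.0607 N
  Ry@2 = +3207.9707 N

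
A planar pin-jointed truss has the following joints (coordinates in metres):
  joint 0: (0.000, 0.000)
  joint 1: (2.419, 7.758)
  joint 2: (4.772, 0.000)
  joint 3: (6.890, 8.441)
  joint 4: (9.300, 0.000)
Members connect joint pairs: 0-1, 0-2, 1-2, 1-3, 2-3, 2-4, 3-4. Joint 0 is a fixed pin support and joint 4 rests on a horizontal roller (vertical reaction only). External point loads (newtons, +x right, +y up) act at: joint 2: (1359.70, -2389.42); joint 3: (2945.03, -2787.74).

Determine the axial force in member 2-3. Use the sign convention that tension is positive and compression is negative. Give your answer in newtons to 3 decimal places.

N=5 nodes, M=7 members, R=3 reactions → 2N=10, M+R=10
member 0 (0-1): L=8.1264, (cx,cy)=(0.2977,0.9547)
member 1 (0-2): L=4.7720, (cx,cy)=(1.0000,0.0000)
member 2 (1-2): L=8.1070, (cx,cy)=(0.2902,-0.9570)
member 3 (1-3): L=4.5229, (cx,cy)=(0.9885,0.1510)
member 4 (2-3): L=8.7027, (cx,cy)=(0.2434,0.9699)
member 5 (2-4): L=4.5280, (cx,cy)=(1.0000,0.0000)
member 6 (3-4): L=8.7783, (cx,cy)=(0.2745,-0.9616)
solve A·x = −loads:
  F[0-1] = +824.6126 N (tension)
  F[0-2] = +4059.2656 N (tension)
  F[1-2] = -748.7669 N (compression)
  F[1-3] = +468.1579 N (tension)
  F[2-3] = +3202.2375 N (tension)
  F[2-4] = +1702.9005 N (tension)
  F[3-4] = -6202.7279 N (compression)
  Rx@0 = -4304.7300 N
  Ry@0 = -787.2313 N
  Ry@4 = +5964.3913 N

3202.238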